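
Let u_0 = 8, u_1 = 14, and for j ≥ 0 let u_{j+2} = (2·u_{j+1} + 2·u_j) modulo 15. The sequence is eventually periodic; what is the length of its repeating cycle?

We have u_0 = 8, u_1 = 14, u_2 = 14, u_3 = 11, u_4 = 5, u_5 = 2, u_6 = 14, u_7 = 2, u_8 = 2, u_9 = 8, u_{10} = 5, u_{11} = 11, u_{12} = 2, u_{13} = 11, u_{14} = 11, u_{15} = 14, u_{16} = 5, u_{17} = 8, u_{18} = 11, u_{19} = 8, u_{20} = 8, u_{21} = 2, u_{22} = 5, u_{23} = 14, u_{24} = 8, u_{25} = 14.
The sequence repeats with period 24.

24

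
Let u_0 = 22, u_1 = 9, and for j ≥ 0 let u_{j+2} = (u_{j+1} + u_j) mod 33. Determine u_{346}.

28

Listing terms: u_0 = 22,  u_1 = 9,  u_2 = 31,  u_3 = 7,  u_4 = 5,  u_5 = 12,  u_6 = 17,  u_7 = 29,  u_8 = 13,  u_9 = 9,  u_{10} = 22,  u_{11} = 31,  u_{12} = 20,  u_{13} = 18,  u_{14} = 5,  u_{15} = 23,  u_{16} = 28,  u_{17} = 18,  u_{18} = 13,  u_{19} = 31,  u_{20} = 11,  u_{21} = 9,  u_{22} = 20,  u_{23} = 29,  u_{24} = 16,  u_{25} = 12,  u_{26} = 28,  u_{27} = 7,  u_{28} = 2,  u_{29} = 9,  u_{30} = 11,  u_{31} = 20,  u_{32} = 31,  u_{33} = 18,  u_{34} = 16,  u_{35} = 1,  u_{36} = 17,  u_{37} = 18,  u_{38} = 2,  u_{39} = 20,  u_{40} = 22,  u_{41} = 9.
Since (u_{40}, u_{41}) = (u_0, u_1) = (22, 9) (two consecutive terms determine the rest), the sequence is periodic with period 40.
So u_{346} = u_{0 + ((346-0) mod 40)} = u_{26} = 28.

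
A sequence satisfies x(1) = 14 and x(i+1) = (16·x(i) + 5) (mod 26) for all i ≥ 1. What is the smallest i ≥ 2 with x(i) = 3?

3

Listing terms: x(1) = 14; x(2) = 21; x(3) = 3; x(4) = 1; x(5) = 21.
Since x(5) = x(2) = 21, the sequence is eventually periodic: after a pre-period of length 1 it cycles with period 3.
The value 3 first appears (with i ≥ 2) at x(3).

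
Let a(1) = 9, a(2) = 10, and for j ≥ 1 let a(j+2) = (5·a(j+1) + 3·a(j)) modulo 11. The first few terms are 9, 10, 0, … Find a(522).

10

Listing terms: a(1) = 9, a(2) = 10, a(3) = 0, a(4) = 8, a(5) = 7, a(6) = 4, a(7) = 8, a(8) = 8, a(9) = 9, a(10) = 3, a(11) = 9, a(12) = 10.
Since (a(11), a(12)) = (a(1), a(2)) = (9, 10) (two consecutive terms determine the rest), the sequence is periodic with period 10.
(522 - 1) mod 10 = 1, so a(522) = a(2) = 10.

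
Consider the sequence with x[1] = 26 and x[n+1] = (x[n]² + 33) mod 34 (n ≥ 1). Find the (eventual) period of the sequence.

Listing terms: x[1] = 26,  x[2] = 29,  x[3] = 24,  x[4] = 31,  x[5] = 8,  x[6] = 29.
Since x[6] = x[2] = 29, the sequence is eventually periodic: after a pre-period of length 1 it cycles with period 4.

4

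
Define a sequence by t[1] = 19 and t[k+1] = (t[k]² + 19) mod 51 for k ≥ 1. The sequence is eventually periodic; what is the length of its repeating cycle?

4

Listing terms: t[1] = 19, t[2] = 23, t[3] = 38, t[4] = 35, t[5] = 20, t[6] = 11, t[7] = 38.
Since t[7] = t[3] = 38, the sequence is eventually periodic: after a pre-period of length 2 it cycles with period 4.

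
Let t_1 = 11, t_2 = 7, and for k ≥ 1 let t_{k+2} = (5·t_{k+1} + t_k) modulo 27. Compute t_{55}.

Computing terms: t_1 = 11; t_2 = 7; t_3 = 19; t_4 = 21; t_5 = 16; t_6 = 20; t_7 = 8; t_8 = 6; t_9 = 11; t_{10} = 7.
The sequence repeats with period 8.
(55 - 1) mod 8 = 6, so t_{55} = t_7 = 8.

8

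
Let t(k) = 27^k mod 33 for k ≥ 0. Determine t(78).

15

Listing terms: t(0) = 1,  t(1) = 27,  t(2) = 3,  t(3) = 15,  t(4) = 9,  t(5) = 12,  t(6) = 27.
Since t(6) = t(1) = 27, the sequence is eventually periodic: after a pre-period of length 1 it cycles with period 5.
For k ≥ 1, t(k) depends only on (k - 1) mod 5. (78 - 1) mod 5 = 2, so t(78) = t(3) = 15.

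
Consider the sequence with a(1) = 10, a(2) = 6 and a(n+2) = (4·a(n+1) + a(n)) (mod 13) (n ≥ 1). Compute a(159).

9

Computing terms: a(1) = 10, a(2) = 6, a(3) = 8, a(4) = 12, a(5) = 4, a(6) = 2, a(7) = 12, a(8) = 11, a(9) = 4, a(10) = 1, a(11) = 8, a(12) = 7, a(13) = 10, a(14) = 8, a(15) = 3, a(16) = 7, a(17) = 5, a(18) = 1, a(19) = 9, a(20) = 11, a(21) = 1, a(22) = 2, a(23) = 9, a(24) = 12, a(25) = 5, a(26) = 6, a(27) = 3, a(28) = 5, a(29) = 10, a(30) = 6.
Since (a(29), a(30)) = (a(1), a(2)) = (10, 6) (two consecutive terms determine the rest), the sequence is periodic with period 28.
So a(159) = a(1 + ((159-1) mod 28)) = a(19) = 9.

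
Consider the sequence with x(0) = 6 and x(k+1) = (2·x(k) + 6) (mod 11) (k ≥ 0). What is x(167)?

We have x(0) = 6; x(1) = 7; x(2) = 9; x(3) = 2; x(4) = 10; x(5) = 4; x(6) = 3; x(7) = 1; x(8) = 8; x(9) = 0; x(10) = 6.
Since x(10) = x(0) = 6, the sequence is periodic with period 10.
(167 - 0) mod 10 = 7, so x(167) = x(7) = 1.

1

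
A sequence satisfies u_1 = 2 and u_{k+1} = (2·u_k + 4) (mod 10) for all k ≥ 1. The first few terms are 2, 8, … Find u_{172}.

u_1 = 2, u_2 = 8, u_3 = 0, u_4 = 4, u_5 = 2.
Since u_5 = u_1 = 2, the sequence is periodic with period 4.
So u_{172} = u_{1 + ((172-1) mod 4)} = u_4 = 4.

4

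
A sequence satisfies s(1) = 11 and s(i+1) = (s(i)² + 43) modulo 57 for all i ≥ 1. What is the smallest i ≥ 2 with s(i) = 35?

s(1) = 11,  s(2) = 50,  s(3) = 35,  s(4) = 14,  s(5) = 11.
The sequence repeats with period 4.
The value 35 first appears (with i ≥ 2) at s(3).

3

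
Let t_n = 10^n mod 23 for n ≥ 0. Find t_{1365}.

10

Listing terms: t_0 = 1, t_1 = 10, t_2 = 8, t_3 = 11, t_4 = 18, t_5 = 19, t_6 = 6, t_7 = 14, t_8 = 2, t_9 = 20, t_{10} = 16, t_{11} = 22, t_{12} = 13, t_{13} = 15, t_{14} = 12, t_{15} = 5, t_{16} = 4, t_{17} = 17, t_{18} = 9, t_{19} = 21, t_{20} = 3, t_{21} = 7, t_{22} = 1.
Since t_{22} = t_0 = 1, the sequence is periodic with period 22.
So t_{1365} = t_{0 + ((1365-0) mod 22)} = t_1 = 10.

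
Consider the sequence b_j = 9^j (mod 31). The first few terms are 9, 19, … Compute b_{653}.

28

Computing terms: b_1 = 9; b_2 = 19; b_3 = 16; b_4 = 20; b_5 = 25; b_6 = 8; b_7 = 10; b_8 = 28; b_9 = 4; b_{10} = 5; b_{11} = 14; b_{12} = 2; b_{13} = 18; b_{14} = 7; b_{15} = 1; b_{16} = 9.
Since b_{16} = b_1 = 9, the sequence is periodic with period 15.
(653 - 1) mod 15 = 7, so b_{653} = b_8 = 28.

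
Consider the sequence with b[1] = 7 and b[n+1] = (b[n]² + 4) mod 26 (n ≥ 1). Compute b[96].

17

Computing terms: b[1] = 7,  b[2] = 1,  b[3] = 5,  b[4] = 3,  b[5] = 13,  b[6] = 17,  b[7] = 7.
Since b[7] = b[1] = 7, the sequence is periodic with period 6.
(96 - 1) mod 6 = 5, so b[96] = b[6] = 17.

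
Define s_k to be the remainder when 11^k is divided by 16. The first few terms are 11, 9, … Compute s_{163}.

We have s_1 = 11,  s_2 = 9,  s_3 = 3,  s_4 = 1,  s_5 = 11.
The sequence repeats with period 4.
So s_{163} = s_{1 + ((163-1) mod 4)} = s_3 = 3.

3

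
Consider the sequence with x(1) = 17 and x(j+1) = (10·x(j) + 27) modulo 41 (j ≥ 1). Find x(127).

33

We have x(1) = 17; x(2) = 33; x(3) = 29; x(4) = 30; x(5) = 40; x(6) = 17.
The sequence repeats with period 5.
So x(127) = x(1 + ((127-1) mod 5)) = x(2) = 33.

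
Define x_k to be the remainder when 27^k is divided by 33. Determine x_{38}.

We have x_1 = 27, x_2 = 3, x_3 = 15, x_4 = 9, x_5 = 12, x_6 = 27.
The sequence repeats with period 5.
So x_{38} = x_{1 + ((38-1) mod 5)} = x_3 = 15.

15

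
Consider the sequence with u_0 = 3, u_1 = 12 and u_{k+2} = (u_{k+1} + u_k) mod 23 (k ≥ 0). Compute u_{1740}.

17

Computing terms: u_0 = 3,  u_1 = 12,  u_2 = 15,  u_3 = 4,  u_4 = 19,  u_5 = 0,  u_6 = 19,  u_7 = 19,  u_8 = 15,  u_9 = 11,  u_{10} = 3,  u_{11} = 14,  u_{12} = 17,  u_{13} = 8,  u_{14} = 2,  u_{15} = 10,  u_{16} = 12,  u_{17} = 22,  u_{18} = 11,  u_{19} = 10,  u_{20} = 21,  u_{21} = 8,  u_{22} = 6,  u_{23} = 14,  u_{24} = 20,  u_{25} = 11,  u_{26} = 8,  u_{27} = 19,  u_{28} = 4,  u_{29} = 0,  u_{30} = 4,  u_{31} = 4,  u_{32} = 8,  u_{33} = 12,  u_{34} = 20,  u_{35} = 9,  u_{36} = 6,  u_{37} = 15,  u_{38} = 21,  u_{39} = 13,  u_{40} = 11,  u_{41} = 1,  u_{42} = 12,  u_{43} = 13,  u_{44} = 2,  u_{45} = 15,  u_{46} = 17,  u_{47} = 9,  u_{48} = 3,  u_{49} = 12.
The sequence repeats with period 48.
So u_{1740} = u_{0 + ((1740-0) mod 48)} = u_{12} = 17.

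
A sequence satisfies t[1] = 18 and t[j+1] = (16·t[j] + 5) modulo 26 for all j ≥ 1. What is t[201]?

Listing terms: t[1] = 18,  t[2] = 7,  t[3] = 13,  t[4] = 5,  t[5] = 7.
Since t[5] = t[2] = 7, the sequence is eventually periodic: after a pre-period of length 1 it cycles with period 3.
For j ≥ 2, t[j] depends only on (j - 2) mod 3. (201 - 2) mod 3 = 1, so t[201] = t[3] = 13.

13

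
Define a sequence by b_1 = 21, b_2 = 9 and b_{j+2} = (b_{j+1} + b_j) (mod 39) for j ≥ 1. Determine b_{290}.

6

Listing terms: b_1 = 21, b_2 = 9, b_3 = 30, b_4 = 0, b_5 = 30, b_6 = 30, b_7 = 21, b_8 = 12, b_9 = 33, b_{10} = 6, b_{11} = 0, b_{12} = 6, b_{13} = 6, b_{14} = 12, b_{15} = 18, b_{16} = 30, b_{17} = 9, b_{18} = 0, b_{19} = 9, b_{20} = 9, b_{21} = 18, b_{22} = 27, b_{23} = 6, b_{24} = 33, b_{25} = 0, b_{26} = 33, b_{27} = 33, b_{28} = 27, b_{29} = 21, b_{30} = 9.
Since (b_{29}, b_{30}) = (b_1, b_2) = (21, 9) (two consecutive terms determine the rest), the sequence is periodic with period 28.
So b_{290} = b_{1 + ((290-1) mod 28)} = b_{10} = 6.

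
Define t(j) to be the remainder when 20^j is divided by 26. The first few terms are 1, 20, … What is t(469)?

20

Computing terms: t(0) = 1,  t(1) = 20,  t(2) = 10,  t(3) = 18,  t(4) = 22,  t(5) = 24,  t(6) = 12,  t(7) = 6,  t(8) = 16,  t(9) = 8,  t(10) = 4,  t(11) = 2,  t(12) = 14,  t(13) = 20.
Since t(13) = t(1) = 20, the sequence is eventually periodic: after a pre-period of length 1 it cycles with period 12.
For j ≥ 1, t(j) depends only on (j - 1) mod 12. (469 - 1) mod 12 = 0, so t(469) = t(1) = 20.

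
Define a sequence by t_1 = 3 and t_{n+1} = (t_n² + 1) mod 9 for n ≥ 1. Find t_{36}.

2

Listing terms: t_1 = 3; t_2 = 1; t_3 = 2; t_4 = 5; t_5 = 8; t_6 = 2.
Since t_6 = t_3 = 2, the sequence is eventually periodic: after a pre-period of length 2 it cycles with period 3.
For n ≥ 3, t_n depends only on (n - 3) mod 3. (36 - 3) mod 3 = 0, so t_{36} = t_3 = 2.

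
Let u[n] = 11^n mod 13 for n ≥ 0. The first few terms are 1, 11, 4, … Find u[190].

10

We have u[0] = 1, u[1] = 11, u[2] = 4, u[3] = 5, u[4] = 3, u[5] = 7, u[6] = 12, u[7] = 2, u[8] = 9, u[9] = 8, u[10] = 10, u[11] = 6, u[12] = 1.
The sequence repeats with period 12.
(190 - 0) mod 12 = 10, so u[190] = u[10] = 10.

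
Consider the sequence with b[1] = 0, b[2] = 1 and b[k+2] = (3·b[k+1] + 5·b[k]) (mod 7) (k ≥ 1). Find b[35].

1

Listing terms: b[1] = 0; b[2] = 1; b[3] = 3; b[4] = 0; b[5] = 1.
Since (b[4], b[5]) = (b[1], b[2]) = (0, 1) (two consecutive terms determine the rest), the sequence is periodic with period 3.
(35 - 1) mod 3 = 1, so b[35] = b[2] = 1.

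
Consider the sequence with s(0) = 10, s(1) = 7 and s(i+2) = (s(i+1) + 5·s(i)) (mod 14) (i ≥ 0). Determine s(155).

7

Listing terms: s(0) = 10, s(1) = 7, s(2) = 1, s(3) = 8, s(4) = 13, s(5) = 11, s(6) = 6, s(7) = 5, s(8) = 7, s(9) = 4, s(10) = 11, s(11) = 3, s(12) = 2, s(13) = 3, s(14) = 13, s(15) = 0, s(16) = 9, s(17) = 9, s(18) = 12, s(19) = 1, s(20) = 5, s(21) = 10, s(22) = 7.
The sequence repeats with period 21.
So s(155) = s(0 + ((155-0) mod 21)) = s(8) = 7.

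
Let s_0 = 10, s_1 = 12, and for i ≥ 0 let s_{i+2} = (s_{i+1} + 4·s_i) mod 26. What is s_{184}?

22

s_0 = 10, s_1 = 12, s_2 = 0, s_3 = 22, s_4 = 22, s_5 = 6, s_6 = 16, s_7 = 14, s_8 = 0, s_9 = 4, s_{10} = 4, s_{11} = 20, s_{12} = 10, s_{13} = 12.
The sequence repeats with period 12.
(184 - 0) mod 12 = 4, so s_{184} = s_4 = 22.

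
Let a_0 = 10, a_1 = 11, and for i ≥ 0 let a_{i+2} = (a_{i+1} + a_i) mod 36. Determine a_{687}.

Listing terms: a_0 = 10; a_1 = 11; a_2 = 21; a_3 = 32; a_4 = 17; a_5 = 13; a_6 = 30; a_7 = 7; a_8 = 1; a_9 = 8; a_{10} = 9; a_{11} = 17; a_{12} = 26; a_{13} = 7; a_{14} = 33; a_{15} = 4; a_{16} = 1; a_{17} = 5; a_{18} = 6; a_{19} = 11; a_{20} = 17; a_{21} = 28; a_{22} = 9; a_{23} = 1; a_{24} = 10; a_{25} = 11.
Since (a_{24}, a_{25}) = (a_0, a_1) = (10, 11) (two consecutive terms determine the rest), the sequence is periodic with period 24.
So a_{687} = a_{0 + ((687-0) mod 24)} = a_{15} = 4.

4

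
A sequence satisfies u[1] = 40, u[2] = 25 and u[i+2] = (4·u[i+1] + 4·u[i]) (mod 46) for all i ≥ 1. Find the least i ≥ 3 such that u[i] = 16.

u[1] = 40; u[2] = 25; u[3] = 30; u[4] = 36; u[5] = 34; u[6] = 4; u[7] = 14; u[8] = 26; u[9] = 22; u[10] = 8; u[11] = 28; u[12] = 6; u[13] = 44; u[14] = 16; u[15] = 10; u[16] = 12; u[17] = 42; u[18] = 32; u[19] = 20; u[20] = 24; u[21] = 38; u[22] = 18; u[23] = 40; u[24] = 2; u[25] = 30; u[26] = 36.
Since (u[25], u[26]) = (u[3], u[4]) = (30, 36) (two consecutive terms determine the rest), the sequence is eventually periodic: after a pre-period of length 2 it cycles with period 22.
The value 16 first appears (with i ≥ 3) at u[14].

14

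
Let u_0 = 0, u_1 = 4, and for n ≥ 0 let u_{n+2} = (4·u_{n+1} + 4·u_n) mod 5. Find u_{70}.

4

We have u_0 = 0,  u_1 = 4,  u_2 = 1,  u_3 = 0,  u_4 = 4.
Since (u_3, u_4) = (u_0, u_1) = (0, 4) (two consecutive terms determine the rest), the sequence is periodic with period 3.
(70 - 0) mod 3 = 1, so u_{70} = u_1 = 4.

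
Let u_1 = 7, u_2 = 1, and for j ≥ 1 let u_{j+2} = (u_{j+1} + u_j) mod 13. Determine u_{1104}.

We have u_1 = 7, u_2 = 1, u_3 = 8, u_4 = 9, u_5 = 4, u_6 = 0, u_7 = 4, u_8 = 4, u_9 = 8, u_{10} = 12, u_{11} = 7, u_{12} = 6, u_{13} = 0, u_{14} = 6, u_{15} = 6, u_{16} = 12, u_{17} = 5, u_{18} = 4, u_{19} = 9, u_{20} = 0, u_{21} = 9, u_{22} = 9, u_{23} = 5, u_{24} = 1, u_{25} = 6, u_{26} = 7, u_{27} = 0, u_{28} = 7, u_{29} = 7, u_{30} = 1.
The sequence repeats with period 28.
So u_{1104} = u_{1 + ((1104-1) mod 28)} = u_{12} = 6.

6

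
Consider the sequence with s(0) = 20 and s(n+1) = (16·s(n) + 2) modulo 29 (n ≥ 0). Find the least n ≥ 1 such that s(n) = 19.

3

s(0) = 20; s(1) = 3; s(2) = 21; s(3) = 19; s(4) = 16; s(5) = 26; s(6) = 12; s(7) = 20.
The sequence repeats with period 7.
The value 19 first appears (with n ≥ 1) at s(3).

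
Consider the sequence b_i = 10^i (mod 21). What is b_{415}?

10

b_1 = 10, b_2 = 16, b_3 = 13, b_4 = 4, b_5 = 19, b_6 = 1, b_7 = 10.
Since b_7 = b_1 = 10, the sequence is periodic with period 6.
So b_{415} = b_{1 + ((415-1) mod 6)} = b_1 = 10.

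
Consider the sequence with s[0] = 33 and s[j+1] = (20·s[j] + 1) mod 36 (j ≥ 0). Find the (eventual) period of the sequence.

6

Computing terms: s[0] = 33, s[1] = 13, s[2] = 9, s[3] = 1, s[4] = 21, s[5] = 25, s[6] = 33.
The sequence repeats with period 6.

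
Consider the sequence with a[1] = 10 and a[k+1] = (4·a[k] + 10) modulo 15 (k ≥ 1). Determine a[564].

0

Computing terms: a[1] = 10; a[2] = 5; a[3] = 0; a[4] = 10.
The sequence repeats with period 3.
So a[564] = a[1 + ((564-1) mod 3)] = a[3] = 0.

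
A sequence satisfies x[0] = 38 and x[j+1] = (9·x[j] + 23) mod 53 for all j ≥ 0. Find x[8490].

Listing terms: x[0] = 38, x[1] = 47, x[2] = 22, x[3] = 9, x[4] = 51, x[5] = 5, x[6] = 15, x[7] = 52, x[8] = 14, x[9] = 43, x[10] = 39, x[11] = 3, x[12] = 50, x[13] = 49, x[14] = 40, x[15] = 12, x[16] = 25, x[17] = 36, x[18] = 29, x[19] = 19, x[20] = 35, x[21] = 20, x[22] = 44, x[23] = 48, x[24] = 31, x[25] = 37, x[26] = 38.
Since x[26] = x[0] = 38, the sequence is periodic with period 26.
So x[8490] = x[0 + ((8490-0) mod 26)] = x[14] = 40.

40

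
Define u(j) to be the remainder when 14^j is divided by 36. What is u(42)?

Computing terms: u(0) = 1; u(1) = 14; u(2) = 16; u(3) = 8; u(4) = 4; u(5) = 20; u(6) = 28; u(7) = 32; u(8) = 16.
Since u(8) = u(2) = 16, the sequence is eventually periodic: after a pre-period of length 2 it cycles with period 6.
For j ≥ 2, u(j) depends only on (j - 2) mod 6. (42 - 2) mod 6 = 4, so u(42) = u(6) = 28.

28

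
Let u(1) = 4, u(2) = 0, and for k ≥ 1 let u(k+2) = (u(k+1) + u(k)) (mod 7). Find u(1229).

Listing terms: u(1) = 4,  u(2) = 0,  u(3) = 4,  u(4) = 4,  u(5) = 1,  u(6) = 5,  u(7) = 6,  u(8) = 4,  u(9) = 3,  u(10) = 0,  u(11) = 3,  u(12) = 3,  u(13) = 6,  u(14) = 2,  u(15) = 1,  u(16) = 3,  u(17) = 4,  u(18) = 0.
Since (u(17), u(18)) = (u(1), u(2)) = (4, 0) (two consecutive terms determine the rest), the sequence is periodic with period 16.
So u(1229) = u(1 + ((1229-1) mod 16)) = u(13) = 6.

6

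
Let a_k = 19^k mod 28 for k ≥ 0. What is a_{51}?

27

Listing terms: a_0 = 1, a_1 = 19, a_2 = 25, a_3 = 27, a_4 = 9, a_5 = 3, a_6 = 1.
The sequence repeats with period 6.
(51 - 0) mod 6 = 3, so a_{51} = a_3 = 27.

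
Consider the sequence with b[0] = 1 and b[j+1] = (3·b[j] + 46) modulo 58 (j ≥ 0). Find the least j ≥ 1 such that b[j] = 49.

1

We have b[0] = 1; b[1] = 49; b[2] = 19; b[3] = 45; b[4] = 7; b[5] = 9; b[6] = 15; b[7] = 33; b[8] = 29; b[9] = 17; b[10] = 39; b[11] = 47; b[12] = 13; b[13] = 27; b[14] = 11; b[15] = 21; b[16] = 51; b[17] = 25; b[18] = 5; b[19] = 3; b[20] = 55; b[21] = 37; b[22] = 41; b[23] = 53; b[24] = 31; b[25] = 23; b[26] = 57; b[27] = 43; b[28] = 1.
Since b[28] = b[0] = 1, the sequence is periodic with period 28.
The value 49 first appears (with j ≥ 1) at b[1].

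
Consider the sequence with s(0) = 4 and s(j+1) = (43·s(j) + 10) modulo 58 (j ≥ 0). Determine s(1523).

Listing terms: s(0) = 4,  s(1) = 8,  s(2) = 6,  s(3) = 36,  s(4) = 50,  s(5) = 14,  s(6) = 32,  s(7) = 52,  s(8) = 42,  s(9) = 18,  s(10) = 30,  s(11) = 24,  s(12) = 56,  s(13) = 40,  s(14) = 48,  s(15) = 44,  s(16) = 46,  s(17) = 16,  s(18) = 2,  s(19) = 38,  s(20) = 20,  s(21) = 0,  s(22) = 10,  s(23) = 34,  s(24) = 22,  s(25) = 28,  s(26) = 54,  s(27) = 12,  s(28) = 4.
Since s(28) = s(0) = 4, the sequence is periodic with period 28.
So s(1523) = s(0 + ((1523-0) mod 28)) = s(11) = 24.

24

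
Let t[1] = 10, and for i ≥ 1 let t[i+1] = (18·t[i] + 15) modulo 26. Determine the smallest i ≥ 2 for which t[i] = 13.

2

We have t[1] = 10,  t[2] = 13,  t[3] = 15,  t[4] = 25,  t[5] = 23,  t[6] = 13.
Since t[6] = t[2] = 13, the sequence is eventually periodic: after a pre-period of length 1 it cycles with period 4.
The value 13 first appears (with i ≥ 2) at t[2].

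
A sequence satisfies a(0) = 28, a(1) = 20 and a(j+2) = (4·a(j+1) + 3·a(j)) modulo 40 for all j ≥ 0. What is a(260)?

Computing terms: a(0) = 28; a(1) = 20; a(2) = 4; a(3) = 36; a(4) = 36; a(5) = 12; a(6) = 36; a(7) = 20; a(8) = 28; a(9) = 12; a(10) = 12; a(11) = 4; a(12) = 12; a(13) = 20; a(14) = 36; a(15) = 4; a(16) = 4; a(17) = 28; a(18) = 4; a(19) = 20; a(20) = 12; a(21) = 28; a(22) = 28; a(23) = 36; a(24) = 28; a(25) = 20.
The sequence repeats with period 24.
So a(260) = a(0 + ((260-0) mod 24)) = a(20) = 12.

12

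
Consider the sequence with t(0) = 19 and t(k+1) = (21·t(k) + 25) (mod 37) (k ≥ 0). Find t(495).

Listing terms: t(0) = 19, t(1) = 17, t(2) = 12, t(3) = 18, t(4) = 33, t(5) = 15, t(6) = 7, t(7) = 24, t(8) = 11, t(9) = 34, t(10) = 36, t(11) = 4, t(12) = 35, t(13) = 20, t(14) = 1, t(15) = 9, t(16) = 29, t(17) = 5, t(18) = 19.
Since t(18) = t(0) = 19, the sequence is periodic with period 18.
(495 - 0) mod 18 = 9, so t(495) = t(9) = 34.

34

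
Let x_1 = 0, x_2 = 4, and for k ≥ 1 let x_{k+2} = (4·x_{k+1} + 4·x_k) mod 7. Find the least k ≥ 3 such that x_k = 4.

8

x_1 = 0,  x_2 = 4,  x_3 = 2,  x_4 = 3,  x_5 = 6,  x_6 = 1,  x_7 = 0,  x_8 = 4.
Since (x_7, x_8) = (x_1, x_2) = (0, 4) (two consecutive terms determine the rest), the sequence is periodic with period 6.
The value 4 next appears (with k ≥ 3) at x_8.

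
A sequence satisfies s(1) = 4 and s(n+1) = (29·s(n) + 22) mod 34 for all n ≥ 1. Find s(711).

Listing terms: s(1) = 4; s(2) = 2; s(3) = 12; s(4) = 30; s(5) = 8; s(6) = 16; s(7) = 10; s(8) = 6; s(9) = 26; s(10) = 28; s(11) = 18; s(12) = 0; s(13) = 22; s(14) = 14; s(15) = 20; s(16) = 24; s(17) = 4.
Since s(17) = s(1) = 4, the sequence is periodic with period 16.
So s(711) = s(1 + ((711-1) mod 16)) = s(7) = 10.

10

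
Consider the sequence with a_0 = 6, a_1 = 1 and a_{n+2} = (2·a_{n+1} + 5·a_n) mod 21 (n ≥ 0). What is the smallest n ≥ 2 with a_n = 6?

a_0 = 6, a_1 = 1, a_2 = 11, a_3 = 6, a_4 = 4, a_5 = 17, a_6 = 12, a_7 = 4, a_8 = 5, a_9 = 9, a_{10} = 1, a_{11} = 5, a_{12} = 15, a_{13} = 13, a_{14} = 17, a_{15} = 15, a_{16} = 10, a_{17} = 11, a_{18} = 9, a_{19} = 10, a_{20} = 2, a_{21} = 12, a_{22} = 13, a_{23} = 2, a_{24} = 6, a_{25} = 1.
Since (a_{24}, a_{25}) = (a_0, a_1) = (6, 1) (two consecutive terms determine the rest), the sequence is periodic with period 24.
The value 6 first appears (with n ≥ 2) at a_3.

3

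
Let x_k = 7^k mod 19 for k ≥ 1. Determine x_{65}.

We have x_1 = 7, x_2 = 11, x_3 = 1, x_4 = 7.
The sequence repeats with period 3.
So x_{65} = x_{1 + ((65-1) mod 3)} = x_2 = 11.

11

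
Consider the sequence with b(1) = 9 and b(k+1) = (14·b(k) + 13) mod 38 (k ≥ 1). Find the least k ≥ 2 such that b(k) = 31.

b(1) = 9,  b(2) = 25,  b(3) = 21,  b(4) = 3,  b(5) = 17,  b(6) = 23,  b(7) = 31,  b(8) = 29,  b(9) = 1,  b(10) = 27,  b(11) = 11,  b(12) = 15,  b(13) = 33,  b(14) = 19,  b(15) = 13,  b(16) = 5,  b(17) = 7,  b(18) = 35,  b(19) = 9.
Since b(19) = b(1) = 9, the sequence is periodic with period 18.
The value 31 first appears (with k ≥ 2) at b(7).

7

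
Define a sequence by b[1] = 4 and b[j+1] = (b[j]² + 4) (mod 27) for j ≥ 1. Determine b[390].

Listing terms: b[1] = 4,  b[2] = 20,  b[3] = 26,  b[4] = 5,  b[5] = 2,  b[6] = 8,  b[7] = 14,  b[8] = 11,  b[9] = 17,  b[10] = 23,  b[11] = 20.
Since b[11] = b[2] = 20, the sequence is eventually periodic: after a pre-period of length 1 it cycles with period 9.
For j ≥ 2, b[j] depends only on (j - 2) mod 9. (390 - 2) mod 9 = 1, so b[390] = b[3] = 26.

26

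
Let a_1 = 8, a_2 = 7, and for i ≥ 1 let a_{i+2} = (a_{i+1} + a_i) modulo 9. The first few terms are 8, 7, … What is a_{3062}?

2

We have a_1 = 8,  a_2 = 7,  a_3 = 6,  a_4 = 4,  a_5 = 1,  a_6 = 5,  a_7 = 6,  a_8 = 2,  a_9 = 8,  a_{10} = 1,  a_{11} = 0,  a_{12} = 1,  a_{13} = 1,  a_{14} = 2,  a_{15} = 3,  a_{16} = 5,  a_{17} = 8,  a_{18} = 4,  a_{19} = 3,  a_{20} = 7,  a_{21} = 1,  a_{22} = 8,  a_{23} = 0,  a_{24} = 8,  a_{25} = 8,  a_{26} = 7.
The sequence repeats with period 24.
(3062 - 1) mod 24 = 13, so a_{3062} = a_{14} = 2.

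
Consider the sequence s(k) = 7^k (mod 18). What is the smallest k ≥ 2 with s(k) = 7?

We have s(1) = 7, s(2) = 13, s(3) = 1, s(4) = 7.
Since s(4) = s(1) = 7, the sequence is periodic with period 3.
The value 7 next appears (with k ≥ 2) at s(4).

4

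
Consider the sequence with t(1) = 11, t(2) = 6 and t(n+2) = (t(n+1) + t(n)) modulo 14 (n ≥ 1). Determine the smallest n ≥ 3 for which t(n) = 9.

4

We have t(1) = 11,  t(2) = 6,  t(3) = 3,  t(4) = 9,  t(5) = 12,  t(6) = 7,  t(7) = 5,  t(8) = 12,  t(9) = 3,  t(10) = 1,  t(11) = 4,  t(12) = 5,  t(13) = 9,  t(14) = 0,  t(15) = 9,  t(16) = 9,  t(17) = 4,  t(18) = 13,  t(19) = 3,  t(20) = 2,  t(21) = 5,  t(22) = 7,  t(23) = 12,  t(24) = 5,  t(25) = 3,  t(26) = 8,  t(27) = 11,  t(28) = 5,  t(29) = 2,  t(30) = 7,  t(31) = 9,  t(32) = 2,  t(33) = 11,  t(34) = 13,  t(35) = 10,  t(36) = 9,  t(37) = 5,  t(38) = 0,  t(39) = 5,  t(40) = 5,  t(41) = 10,  t(42) = 1,  t(43) = 11,  t(44) = 12,  t(45) = 9,  t(46) = 7,  t(47) = 2,  t(48) = 9,  t(49) = 11,  t(50) = 6.
Since (t(49), t(50)) = (t(1), t(2)) = (11, 6) (two consecutive terms determine the rest), the sequence is periodic with period 48.
The value 9 first appears (with n ≥ 3) at t(4).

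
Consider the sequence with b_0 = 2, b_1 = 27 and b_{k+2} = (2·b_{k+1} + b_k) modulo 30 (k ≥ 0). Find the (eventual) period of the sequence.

24

Listing terms: b_0 = 2, b_1 = 27, b_2 = 26, b_3 = 19, b_4 = 4, b_5 = 27, b_6 = 28, b_7 = 23, b_8 = 14, b_9 = 21, b_{10} = 26, b_{11} = 13, b_{12} = 22, b_{13} = 27, b_{14} = 16, b_{15} = 29, b_{16} = 14, b_{17} = 27, b_{18} = 8, b_{19} = 13, b_{20} = 4, b_{21} = 21, b_{22} = 16, b_{23} = 23, b_{24} = 2, b_{25} = 27.
Since (b_{24}, b_{25}) = (b_0, b_1) = (2, 27) (two consecutive terms determine the rest), the sequence is periodic with period 24.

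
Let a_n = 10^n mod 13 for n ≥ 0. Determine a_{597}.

a_0 = 1; a_1 = 10; a_2 = 9; a_3 = 12; a_4 = 3; a_5 = 4; a_6 = 1.
The sequence repeats with period 6.
So a_{597} = a_{0 + ((597-0) mod 6)} = a_3 = 12.

12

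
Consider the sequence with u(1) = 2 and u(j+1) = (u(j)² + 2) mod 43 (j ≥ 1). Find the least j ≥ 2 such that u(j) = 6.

2

We have u(1) = 2,  u(2) = 6,  u(3) = 38,  u(4) = 27,  u(5) = 0,  u(6) = 2.
The sequence repeats with period 5.
The value 6 first appears (with j ≥ 2) at u(2).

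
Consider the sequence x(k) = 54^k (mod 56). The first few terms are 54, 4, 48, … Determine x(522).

8

x(1) = 54, x(2) = 4, x(3) = 48, x(4) = 16, x(5) = 24, x(6) = 8, x(7) = 40, x(8) = 32, x(9) = 48.
Since x(9) = x(3) = 48, the sequence is eventually periodic: after a pre-period of length 2 it cycles with period 6.
For k ≥ 3, x(k) depends only on (k - 3) mod 6. (522 - 3) mod 6 = 3, so x(522) = x(6) = 8.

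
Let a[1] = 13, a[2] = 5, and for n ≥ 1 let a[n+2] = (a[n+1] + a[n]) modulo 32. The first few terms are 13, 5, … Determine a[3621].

18

We have a[1] = 13; a[2] = 5; a[3] = 18; a[4] = 23; a[5] = 9; a[6] = 0; a[7] = 9; a[8] = 9; a[9] = 18; a[10] = 27; a[11] = 13; a[12] = 8; a[13] = 21; a[14] = 29; a[15] = 18; a[16] = 15; a[17] = 1; a[18] = 16; a[19] = 17; a[20] = 1; a[21] = 18; a[22] = 19; a[23] = 5; a[24] = 24; a[25] = 29; a[26] = 21; a[27] = 18; a[28] = 7; a[29] = 25; a[30] = 0; a[31] = 25; a[32] = 25; a[33] = 18; a[34] = 11; a[35] = 29; a[36] = 8; a[37] = 5; a[38] = 13; a[39] = 18; a[40] = 31; a[41] = 17; a[42] = 16; a[43] = 1; a[44] = 17; a[45] = 18; a[46] = 3; a[47] = 21; a[48] = 24; a[49] = 13; a[50] = 5.
Since (a[49], a[50]) = (a[1], a[2]) = (13, 5) (two consecutive terms determine the rest), the sequence is periodic with period 48.
So a[3621] = a[1 + ((3621-1) mod 48)] = a[21] = 18.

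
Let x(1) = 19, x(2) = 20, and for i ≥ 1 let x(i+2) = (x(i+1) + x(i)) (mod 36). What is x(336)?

1

We have x(1) = 19; x(2) = 20; x(3) = 3; x(4) = 23; x(5) = 26; x(6) = 13; x(7) = 3; x(8) = 16; x(9) = 19; x(10) = 35; x(11) = 18; x(12) = 17; x(13) = 35; x(14) = 16; x(15) = 15; x(16) = 31; x(17) = 10; x(18) = 5; x(19) = 15; x(20) = 20; x(21) = 35; x(22) = 19; x(23) = 18; x(24) = 1; x(25) = 19; x(26) = 20.
Since (x(25), x(26)) = (x(1), x(2)) = (19, 20) (two consecutive terms determine the rest), the sequence is periodic with period 24.
So x(336) = x(1 + ((336-1) mod 24)) = x(24) = 1.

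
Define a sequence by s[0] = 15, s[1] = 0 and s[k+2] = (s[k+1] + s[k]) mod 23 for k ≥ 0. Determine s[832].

s[0] = 15,  s[1] = 0,  s[2] = 15,  s[3] = 15,  s[4] = 7,  s[5] = 22,  s[6] = 6,  s[7] = 5,  s[8] = 11,  s[9] = 16,  s[10] = 4,  s[11] = 20,  s[12] = 1,  s[13] = 21,  s[14] = 22,  s[15] = 20,  s[16] = 19,  s[17] = 16,  s[18] = 12,  s[19] = 5,  s[20] = 17,  s[21] = 22,  s[22] = 16,  s[23] = 15,  s[24] = 8,  s[25] = 0,  s[26] = 8,  s[27] = 8,  s[28] = 16,  s[29] = 1,  s[30] = 17,  s[31] = 18,  s[32] = 12,  s[33] = 7,  s[34] = 19,  s[35] = 3,  s[36] = 22,  s[37] = 2,  s[38] = 1,  s[39] = 3,  s[40] = 4,  s[41] = 7,  s[42] = 11,  s[43] = 18,  s[44] = 6,  s[45] = 1,  s[46] = 7,  s[47] = 8,  s[48] = 15,  s[49] = 0.
The sequence repeats with period 48.
So s[832] = s[0 + ((832-0) mod 48)] = s[16] = 19.

19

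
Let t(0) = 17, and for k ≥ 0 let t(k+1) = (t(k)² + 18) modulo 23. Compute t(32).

Computing terms: t(0) = 17, t(1) = 8, t(2) = 13, t(3) = 3, t(4) = 4, t(5) = 11, t(6) = 1, t(7) = 19, t(8) = 11.
Since t(8) = t(5) = 11, the sequence is eventually periodic: after a pre-period of length 5 it cycles with period 3.
For k ≥ 5, t(k) depends only on (k - 5) mod 3. (32 - 5) mod 3 = 0, so t(32) = t(5) = 11.

11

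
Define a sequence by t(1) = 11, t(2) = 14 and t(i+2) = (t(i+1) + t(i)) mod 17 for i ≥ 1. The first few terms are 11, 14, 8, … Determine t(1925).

9

We have t(1) = 11; t(2) = 14; t(3) = 8; t(4) = 5; t(5) = 13; t(6) = 1; t(7) = 14; t(8) = 15; t(9) = 12; t(10) = 10; t(11) = 5; t(12) = 15; t(13) = 3; t(14) = 1; t(15) = 4; t(16) = 5; t(17) = 9; t(18) = 14; t(19) = 6; t(20) = 3; t(21) = 9; t(22) = 12; t(23) = 4; t(24) = 16; t(25) = 3; t(26) = 2; t(27) = 5; t(28) = 7; t(29) = 12; t(30) = 2; t(31) = 14; t(32) = 16; t(33) = 13; t(34) = 12; t(35) = 8; t(36) = 3; t(37) = 11; t(38) = 14.
The sequence repeats with period 36.
So t(1925) = t(1 + ((1925-1) mod 36)) = t(17) = 9.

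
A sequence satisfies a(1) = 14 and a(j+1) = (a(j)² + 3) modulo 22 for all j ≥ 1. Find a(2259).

Computing terms: a(1) = 14, a(2) = 1, a(3) = 4, a(4) = 19, a(5) = 12, a(6) = 15, a(7) = 8, a(8) = 1.
Since a(8) = a(2) = 1, the sequence is eventually periodic: after a pre-period of length 1 it cycles with period 6.
For j ≥ 2, a(j) depends only on (j - 2) mod 6. (2259 - 2) mod 6 = 1, so a(2259) = a(3) = 4.

4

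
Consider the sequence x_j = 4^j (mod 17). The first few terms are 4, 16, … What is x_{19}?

13

Listing terms: x_1 = 4, x_2 = 16, x_3 = 13, x_4 = 1, x_5 = 4.
Since x_5 = x_1 = 4, the sequence is periodic with period 4.
So x_{19} = x_{1 + ((19-1) mod 4)} = x_3 = 13.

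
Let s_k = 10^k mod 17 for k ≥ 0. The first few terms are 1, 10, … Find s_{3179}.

3

Listing terms: s_0 = 1,  s_1 = 10,  s_2 = 15,  s_3 = 14,  s_4 = 4,  s_5 = 6,  s_6 = 9,  s_7 = 5,  s_8 = 16,  s_9 = 7,  s_{10} = 2,  s_{11} = 3,  s_{12} = 13,  s_{13} = 11,  s_{14} = 8,  s_{15} = 12,  s_{16} = 1.
The sequence repeats with period 16.
So s_{3179} = s_{0 + ((3179-0) mod 16)} = s_{11} = 3.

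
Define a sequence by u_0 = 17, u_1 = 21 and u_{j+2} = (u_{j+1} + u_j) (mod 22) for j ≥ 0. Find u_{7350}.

17

Listing terms: u_0 = 17, u_1 = 21, u_2 = 16, u_3 = 15, u_4 = 9, u_5 = 2, u_6 = 11, u_7 = 13, u_8 = 2, u_9 = 15, u_{10} = 17, u_{11} = 10, u_{12} = 5, u_{13} = 15, u_{14} = 20, u_{15} = 13, u_{16} = 11, u_{17} = 2, u_{18} = 13, u_{19} = 15, u_{20} = 6, u_{21} = 21, u_{22} = 5, u_{23} = 4, u_{24} = 9, u_{25} = 13, u_{26} = 0, u_{27} = 13, u_{28} = 13, u_{29} = 4, u_{30} = 17, u_{31} = 21.
The sequence repeats with period 30.
So u_{7350} = u_{0 + ((7350-0) mod 30)} = u_0 = 17.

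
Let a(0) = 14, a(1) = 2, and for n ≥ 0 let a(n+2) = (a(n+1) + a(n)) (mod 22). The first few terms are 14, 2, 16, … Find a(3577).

a(0) = 14; a(1) = 2; a(2) = 16; a(3) = 18; a(4) = 12; a(5) = 8; a(6) = 20; a(7) = 6; a(8) = 4; a(9) = 10; a(10) = 14; a(11) = 2.
The sequence repeats with period 10.
So a(3577) = a(0 + ((3577-0) mod 10)) = a(7) = 6.

6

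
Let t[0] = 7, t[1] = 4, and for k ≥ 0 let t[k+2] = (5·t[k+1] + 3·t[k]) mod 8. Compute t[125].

3

Listing terms: t[0] = 7, t[1] = 4, t[2] = 1, t[3] = 1, t[4] = 0, t[5] = 3, t[6] = 7, t[7] = 4.
The sequence repeats with period 6.
So t[125] = t[0 + ((125-0) mod 6)] = t[5] = 3.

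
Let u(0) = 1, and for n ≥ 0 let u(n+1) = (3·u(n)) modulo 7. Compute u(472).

4

Computing terms: u(0) = 1,  u(1) = 3,  u(2) = 2,  u(3) = 6,  u(4) = 4,  u(5) = 5,  u(6) = 1.
Since u(6) = u(0) = 1, the sequence is periodic with period 6.
So u(472) = u(0 + ((472-0) mod 6)) = u(4) = 4.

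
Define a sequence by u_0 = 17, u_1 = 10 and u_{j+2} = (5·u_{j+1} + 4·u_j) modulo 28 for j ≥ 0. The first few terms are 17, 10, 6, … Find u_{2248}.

Computing terms: u_0 = 17; u_1 = 10; u_2 = 6; u_3 = 14; u_4 = 10; u_5 = 22; u_6 = 10; u_7 = 26; u_8 = 2; u_9 = 2; u_{10} = 18; u_{11} = 14; u_{12} = 2; u_{13} = 10; u_{14} = 2; u_{15} = 22; u_{16} = 6; u_{17} = 6; u_{18} = 26; u_{19} = 14; u_{20} = 6; u_{21} = 2; u_{22} = 6; u_{23} = 10; u_{24} = 18; u_{25} = 18; u_{26} = 22; u_{27} = 14; u_{28} = 18; u_{29} = 6; u_{30} = 18; u_{31} = 2; u_{32} = 26; u_{33} = 26; u_{34} = 10; u_{35} = 14; u_{36} = 26; u_{37} = 18; u_{38} = 26; u_{39} = 6; u_{40} = 22; u_{41} = 22; u_{42} = 2; u_{43} = 14; u_{44} = 22; u_{45} = 26; u_{46} = 22; u_{47} = 18; u_{48} = 10; u_{49} = 10; u_{50} = 6.
Since (u_{49}, u_{50}) = (u_1, u_2) = (10, 6) (two consecutive terms determine the rest), the sequence is eventually periodic: after a pre-period of length 1 it cycles with period 48.
For j ≥ 1, u_j depends only on (j - 1) mod 48. (2248 - 1) mod 48 = 39, so u_{2248} = u_{40} = 22.

22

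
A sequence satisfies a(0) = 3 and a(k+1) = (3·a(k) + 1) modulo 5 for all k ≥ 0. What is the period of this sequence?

4

a(0) = 3,  a(1) = 0,  a(2) = 1,  a(3) = 4,  a(4) = 3.
Since a(4) = a(0) = 3, the sequence is periodic with period 4.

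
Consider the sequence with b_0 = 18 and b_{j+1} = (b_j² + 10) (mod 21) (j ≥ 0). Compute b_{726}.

We have b_0 = 18; b_1 = 19; b_2 = 14; b_3 = 17; b_4 = 5; b_5 = 14.
Since b_5 = b_2 = 14, the sequence is eventually periodic: after a pre-period of length 2 it cycles with period 3.
For j ≥ 2, b_j depends only on (j - 2) mod 3. (726 - 2) mod 3 = 1, so b_{726} = b_3 = 17.

17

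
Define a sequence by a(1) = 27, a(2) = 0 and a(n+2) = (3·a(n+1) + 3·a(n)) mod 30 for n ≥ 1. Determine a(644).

18

Computing terms: a(1) = 27; a(2) = 0; a(3) = 21; a(4) = 3; a(5) = 12; a(6) = 15; a(7) = 21; a(8) = 18; a(9) = 27; a(10) = 15; a(11) = 6; a(12) = 3; a(13) = 27; a(14) = 0.
Since (a(13), a(14)) = (a(1), a(2)) = (27, 0) (two consecutive terms determine the rest), the sequence is periodic with period 12.
So a(644) = a(1 + ((644-1) mod 12)) = a(8) = 18.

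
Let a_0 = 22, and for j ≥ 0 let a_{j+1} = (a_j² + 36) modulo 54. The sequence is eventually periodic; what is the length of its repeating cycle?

We have a_0 = 22,  a_1 = 34,  a_2 = 4,  a_3 = 52,  a_4 = 40,  a_5 = 16,  a_6 = 22.
The sequence repeats with period 6.

6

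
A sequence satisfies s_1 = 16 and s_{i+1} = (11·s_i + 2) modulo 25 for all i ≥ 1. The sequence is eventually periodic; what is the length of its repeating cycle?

25

Listing terms: s_1 = 16, s_2 = 3, s_3 = 10, s_4 = 12, s_5 = 9, s_6 = 1, s_7 = 13, s_8 = 20, s_9 = 22, s_{10} = 19, s_{11} = 11, s_{12} = 23, s_{13} = 5, s_{14} = 7, s_{15} = 4, s_{16} = 21, s_{17} = 8, s_{18} = 15, s_{19} = 17, s_{20} = 14, s_{21} = 6, s_{22} = 18, s_{23} = 0, s_{24} = 2, s_{25} = 24, s_{26} = 16.
Since s_{26} = s_1 = 16, the sequence is periodic with period 25.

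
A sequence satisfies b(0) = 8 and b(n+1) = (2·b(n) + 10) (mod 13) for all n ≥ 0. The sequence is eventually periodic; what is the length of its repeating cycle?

We have b(0) = 8; b(1) = 0; b(2) = 10; b(3) = 4; b(4) = 5; b(5) = 7; b(6) = 11; b(7) = 6; b(8) = 9; b(9) = 2; b(10) = 1; b(11) = 12; b(12) = 8.
The sequence repeats with period 12.

12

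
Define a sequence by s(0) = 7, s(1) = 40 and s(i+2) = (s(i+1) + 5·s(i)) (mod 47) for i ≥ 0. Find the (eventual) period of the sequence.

s(0) = 7, s(1) = 40, s(2) = 28, s(3) = 40, s(4) = 39, s(5) = 4, s(6) = 11, s(7) = 31, s(8) = 39, s(9) = 6, s(10) = 13, s(11) = 43, s(12) = 14, s(13) = 41, s(14) = 17, s(15) = 34, s(16) = 25, s(17) = 7, s(18) = 38, s(19) = 26, s(20) = 28, s(21) = 17, s(22) = 16, s(23) = 7, s(24) = 40.
The sequence repeats with period 23.

23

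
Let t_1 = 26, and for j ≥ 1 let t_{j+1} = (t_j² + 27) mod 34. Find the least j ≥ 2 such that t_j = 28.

Computing terms: t_1 = 26,  t_2 = 23,  t_3 = 12,  t_4 = 1,  t_5 = 28,  t_6 = 29,  t_7 = 18,  t_8 = 11,  t_9 = 12.
Since t_9 = t_3 = 12, the sequence is eventually periodic: after a pre-period of length 2 it cycles with period 6.
The value 28 first appears (with j ≥ 2) at t_5.

5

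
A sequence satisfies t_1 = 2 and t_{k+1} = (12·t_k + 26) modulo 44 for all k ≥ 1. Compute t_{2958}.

38

We have t_1 = 2, t_2 = 6, t_3 = 10, t_4 = 14, t_5 = 18, t_6 = 22, t_7 = 26, t_8 = 30, t_9 = 34, t_{10} = 38, t_{11} = 42, t_{12} = 2.
The sequence repeats with period 11.
So t_{2958} = t_{1 + ((2958-1) mod 11)} = t_{10} = 38.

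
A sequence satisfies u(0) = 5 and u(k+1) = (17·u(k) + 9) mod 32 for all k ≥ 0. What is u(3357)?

26

Computing terms: u(0) = 5, u(1) = 30, u(2) = 7, u(3) = 0, u(4) = 9, u(5) = 2, u(6) = 11, u(7) = 4, u(8) = 13, u(9) = 6, u(10) = 15, u(11) = 8, u(12) = 17, u(13) = 10, u(14) = 19, u(15) = 12, u(16) = 21, u(17) = 14, u(18) = 23, u(19) = 16, u(20) = 25, u(21) = 18, u(22) = 27, u(23) = 20, u(24) = 29, u(25) = 22, u(26) = 31, u(27) = 24, u(28) = 1, u(29) = 26, u(30) = 3, u(31) = 28, u(32) = 5.
Since u(32) = u(0) = 5, the sequence is periodic with period 32.
So u(3357) = u(0 + ((3357-0) mod 32)) = u(29) = 26.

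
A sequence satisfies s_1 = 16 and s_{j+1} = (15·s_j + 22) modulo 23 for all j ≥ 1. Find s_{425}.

10

Listing terms: s_1 = 16; s_2 = 9; s_3 = 19; s_4 = 8; s_5 = 4; s_6 = 13; s_7 = 10; s_8 = 11; s_9 = 3; s_{10} = 21; s_{11} = 15; s_{12} = 17; s_{13} = 1; s_{14} = 14; s_{15} = 2; s_{16} = 6; s_{17} = 20; s_{18} = 0; s_{19} = 22; s_{20} = 7; s_{21} = 12; s_{22} = 18; s_{23} = 16.
Since s_{23} = s_1 = 16, the sequence is periodic with period 22.
So s_{425} = s_{1 + ((425-1) mod 22)} = s_7 = 10.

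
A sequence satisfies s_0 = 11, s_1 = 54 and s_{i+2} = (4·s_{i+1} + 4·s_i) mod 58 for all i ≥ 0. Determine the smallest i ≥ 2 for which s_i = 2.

Listing terms: s_0 = 11, s_1 = 54, s_2 = 28, s_3 = 38, s_4 = 32, s_5 = 48, s_6 = 30, s_7 = 22, s_8 = 34, s_9 = 50, s_{10} = 46, s_{11} = 36, s_{12} = 38, s_{13} = 6, s_{14} = 2, s_{15} = 32, s_{16} = 20, s_{17} = 34, s_{18} = 42, s_{19} = 14, s_{20} = 50, s_{21} = 24, s_{22} = 6, s_{23} = 4, s_{24} = 40, s_{25} = 2, s_{26} = 52, s_{27} = 42, s_{28} = 28, s_{29} = 48, s_{30} = 14, s_{31} = 16, s_{32} = 4, s_{33} = 22, s_{34} = 46, s_{35} = 40, s_{36} = 54, s_{37} = 28.
Since (s_{36}, s_{37}) = (s_1, s_2) = (54, 28) (two consecutive terms determine the rest), the sequence is eventually periodic: after a pre-period of length 1 it cycles with period 35.
The value 2 first appears (with i ≥ 2) at s_{14}.

14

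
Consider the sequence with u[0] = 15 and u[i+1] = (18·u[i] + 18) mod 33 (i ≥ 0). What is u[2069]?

9

Listing terms: u[0] = 15; u[1] = 24; u[2] = 21; u[3] = 0; u[4] = 18; u[5] = 12; u[6] = 3; u[7] = 6; u[8] = 27; u[9] = 9; u[10] = 15.
The sequence repeats with period 10.
So u[2069] = u[0 + ((2069-0) mod 10)] = u[9] = 9.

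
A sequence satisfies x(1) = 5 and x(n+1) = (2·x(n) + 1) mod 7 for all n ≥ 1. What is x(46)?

Computing terms: x(1) = 5,  x(2) = 4,  x(3) = 2,  x(4) = 5.
Since x(4) = x(1) = 5, the sequence is periodic with period 3.
(46 - 1) mod 3 = 0, so x(46) = x(1) = 5.

5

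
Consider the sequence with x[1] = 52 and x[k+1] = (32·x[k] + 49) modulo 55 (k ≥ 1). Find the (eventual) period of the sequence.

Listing terms: x[1] = 52,  x[2] = 8,  x[3] = 30,  x[4] = 19,  x[5] = 52.
The sequence repeats with period 4.

4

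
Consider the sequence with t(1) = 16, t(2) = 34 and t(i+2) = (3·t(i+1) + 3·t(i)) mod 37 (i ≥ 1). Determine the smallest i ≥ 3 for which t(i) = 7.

We have t(1) = 16,  t(2) = 34,  t(3) = 2,  t(4) = 34,  t(5) = 34,  t(6) = 19,  t(7) = 11,  t(8) = 16,  t(9) = 7,  t(10) = 32,  t(11) = 6,  t(12) = 3,  t(13) = 27,  t(14) = 16,  t(15) = 18,  t(16) = 28,  t(17) = 27,  t(18) = 17,  t(19) = 21,  t(20) = 3,  t(21) = 35,  t(22) = 3,  t(23) = 3,  t(24) = 18,  t(25) = 26,  t(26) = 21,  t(27) = 30,  t(28) = 5,  t(29) = 31,  t(30) = 34,  t(31) = 10,  t(32) = 21,  t(33) = 19,  t(34) = 9,  t(35) = 10,  t(36) = 20,  t(37) = 16,  t(38) = 34.
The sequence repeats with period 36.
The value 7 first appears (with i ≥ 3) at t(9).

9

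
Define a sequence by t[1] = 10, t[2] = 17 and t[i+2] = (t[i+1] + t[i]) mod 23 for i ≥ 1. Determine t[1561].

Computing terms: t[1] = 10; t[2] = 17; t[3] = 4; t[4] = 21; t[5] = 2; t[6] = 0; t[7] = 2; t[8] = 2; t[9] = 4; t[10] = 6; t[11] = 10; t[12] = 16; t[13] = 3; t[14] = 19; t[15] = 22; t[16] = 18; t[17] = 17; t[18] = 12; t[19] = 6; t[20] = 18; t[21] = 1; t[22] = 19; t[23] = 20; t[24] = 16; t[25] = 13; t[26] = 6; t[27] = 19; t[28] = 2; t[29] = 21; t[30] = 0; t[31] = 21; t[32] = 21; t[33] = 19; t[34] = 17; t[35] = 13; t[36] = 7; t[37] = 20; t[38] = 4; t[39] = 1; t[40] = 5; t[41] = 6; t[42] = 11; t[43] = 17; t[44] = 5; t[45] = 22; t[46] = 4; t[47] = 3; t[48] = 7; t[49] = 10; t[50] = 17.
The sequence repeats with period 48.
(1561 - 1) mod 48 = 24, so t[1561] = t[25] = 13.

13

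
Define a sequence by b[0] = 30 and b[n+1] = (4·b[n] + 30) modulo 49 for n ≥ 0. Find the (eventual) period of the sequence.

21

Listing terms: b[0] = 30; b[1] = 3; b[2] = 42; b[3] = 2; b[4] = 38; b[5] = 35; b[6] = 23; b[7] = 24; b[8] = 28; b[9] = 44; b[10] = 10; b[11] = 21; b[12] = 16; b[13] = 45; b[14] = 14; b[15] = 37; b[16] = 31; b[17] = 7; b[18] = 9; b[19] = 17; b[20] = 0; b[21] = 30.
The sequence repeats with period 21.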